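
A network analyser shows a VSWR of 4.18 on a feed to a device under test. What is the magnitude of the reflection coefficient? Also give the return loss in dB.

|Γ| = (S − 1)/(S + 1) = (4.18 − 1)/(4.18 + 1) = 3.18/5.18
RL = −20·log₁₀|Γ| = −20·log₁₀(0.614)

|Γ| ≈ 0.614; return loss ≈ 4.24 dB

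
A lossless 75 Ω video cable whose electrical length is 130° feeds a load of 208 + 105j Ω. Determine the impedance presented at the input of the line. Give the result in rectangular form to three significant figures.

tan(βl) = tan(130°) = -1.19
Z_in = Z_0·(Z_L + jZ_0·tanβl)/(Z_0 + jZ_L·tanβl)
     = 75·(208 + j15.6)/(200 − j248)

Z_in ≈ 27.9 + j40.4 Ω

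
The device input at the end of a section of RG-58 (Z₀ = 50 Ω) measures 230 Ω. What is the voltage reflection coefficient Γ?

Γ = 0.643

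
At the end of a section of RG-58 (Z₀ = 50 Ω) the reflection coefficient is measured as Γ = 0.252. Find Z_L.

Z_L ≈ 83.7 Ω

Z_L = Z_0·(1 + Γ)/(1 − Γ) = 50·(1.25)/(0.748)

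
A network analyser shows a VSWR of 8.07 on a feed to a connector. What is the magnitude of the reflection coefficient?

|Γ| = (S − 1)/(S + 1) = (8.07 − 1)/(8.07 + 1) = 7.07/9.07

|Γ| ≈ 0.779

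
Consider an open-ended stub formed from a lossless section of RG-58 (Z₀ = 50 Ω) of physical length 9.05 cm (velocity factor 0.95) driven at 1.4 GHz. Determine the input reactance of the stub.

λ = v/f = 0.95·c / 1.4 GHz = 0.204 m
βl = 2π·l/λ = 2π × 0.445 = 160°
tan(βl) = -0.363
For an open-ended stub, Z_in = −jZ_0·cot(βl) = −jZ_0/tan(βl)

X_in ≈ 138 Ω (inductive)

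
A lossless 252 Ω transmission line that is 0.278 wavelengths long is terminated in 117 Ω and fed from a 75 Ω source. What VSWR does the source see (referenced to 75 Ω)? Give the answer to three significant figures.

βl = 2π × 0.278 = 100°
tan(βl) = -5.63
Z_in = Z_0·(Z_L + jZ_0·tanβl)/(Z_0 + jZ_L·tanβl) = 488 − j142 Ω
Γ_s = (Z_in − Z_s)/(Z_in + Z_s) = (413 − j142)/(563 − j142), |Γ_s| = 0.752
VSWR = (1 + |Γ_s|)/(1 − |Γ_s|)

VSWR ≈ 7.08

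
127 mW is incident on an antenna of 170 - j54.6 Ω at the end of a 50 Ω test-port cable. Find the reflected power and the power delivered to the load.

|Γ| = |(120 − j54.6)/(220 − j54.6)| = 0.582
|Γ|² = 0.338
P_refl = |Γ|²·P_inc = 43 mW, P_del = (1 − |Γ|²)·P_inc = 84 mW

P_reflected ≈ 43 mW; P_delivered ≈ 84 mW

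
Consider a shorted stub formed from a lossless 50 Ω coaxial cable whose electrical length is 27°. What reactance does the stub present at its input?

tan(βl) = 0.51
For a shorted stub, Z_in = jZ_0·tan(βl)

X_in ≈ 25.5 Ω (inductive)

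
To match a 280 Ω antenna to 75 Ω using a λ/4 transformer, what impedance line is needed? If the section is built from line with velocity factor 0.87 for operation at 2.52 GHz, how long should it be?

Z_qwt = √(Z_0·R_L) = √(75 × 280) = √21000
λ = 0.87·c/f = 0.104 m, so l = λ/4 = 0.0259 m

Z_qwt ≈ 145 Ω; length ≈ 2.59 cm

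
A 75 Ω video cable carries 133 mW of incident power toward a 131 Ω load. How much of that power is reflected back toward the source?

Γ = (131 − 75)/(131 + 75) = 0.272
|Γ|² = 0.0739
P_refl = |Γ|²·P_inc = 9.83 mW, P_del = (1 − |Γ|²)·P_inc = 123 mW

P_reflected ≈ 9.83 mW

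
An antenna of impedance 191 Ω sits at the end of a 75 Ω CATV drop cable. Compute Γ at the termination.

Γ = (Z_L − Z_0)/(Z_L + Z_0) = (191 − 75)/(191 + 75) = 116/266

Γ = 0.436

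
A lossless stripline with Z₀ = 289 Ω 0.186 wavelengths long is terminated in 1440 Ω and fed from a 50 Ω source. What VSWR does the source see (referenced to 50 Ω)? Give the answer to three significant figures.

βl = 2π × 0.186 = 67°
tan(βl) = 2.35
Z_in = Z_0·(Z_L + jZ_0·tanβl)/(Z_0 + jZ_L·tanβl) = 68 − j117 Ω
Γ_s = (Z_in − Z_s)/(Z_in + Z_s) = (18 − j117)/(118 − j117), |Γ_s| = 0.713
VSWR = (1 + |Γ_s|)/(1 − |Γ_s|)

VSWR ≈ 5.96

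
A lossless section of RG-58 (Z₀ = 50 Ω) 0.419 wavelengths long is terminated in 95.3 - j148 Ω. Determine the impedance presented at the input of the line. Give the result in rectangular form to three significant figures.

Z_in ≈ 80.3 + j139 Ω

βl = 2π × 0.419 = 151°
tan(βl) = tan(151°) = -0.558
Z_in = Z_0·(Z_L + jZ_0·tanβl)/(Z_0 + jZ_L·tanβl)
     = 50·(95.3 − j176)/(-32.6 − j53.2)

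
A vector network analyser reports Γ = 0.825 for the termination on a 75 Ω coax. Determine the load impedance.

Z_L ≈ 782 Ω

Z_L = Z_0·(1 + Γ)/(1 − Γ) = 75·(1.82)/(0.175)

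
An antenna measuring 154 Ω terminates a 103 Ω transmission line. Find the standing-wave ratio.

VSWR ≈ 1.5

Γ = (154 − 103)/(154 + 103) = 0.198
VSWR = (1 + 0.198)/(1 − 0.198)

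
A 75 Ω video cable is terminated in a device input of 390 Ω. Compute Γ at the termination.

Γ = 0.677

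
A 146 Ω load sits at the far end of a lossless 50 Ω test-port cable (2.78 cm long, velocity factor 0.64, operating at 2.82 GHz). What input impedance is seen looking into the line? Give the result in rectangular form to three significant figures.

λ = v/f = 0.64·c / 2.82 GHz = 0.0681 m
βl = 2π·l/λ = 2π × 0.408 = 147°
tan(βl) = tan(147°) = -0.65
Z_in = Z_0·(Z_L + jZ_0·tanβl)/(Z_0 + jZ_L·tanβl)
     = 50·(146 − j32.5)/(50 − j94.8)

Z_in ≈ 45.2 + j53.2 Ω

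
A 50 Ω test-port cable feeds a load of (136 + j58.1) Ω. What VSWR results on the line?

VSWR ≈ 3.28

Γ = (Z_L − Z_0)/(Z_L + Z_0) = (86 + j58.1)/(186 + j58.1)
|Γ| = 104/195 = 0.533
VSWR = (1 + |Γ|)/(1 − |Γ|) = 1.53/0.467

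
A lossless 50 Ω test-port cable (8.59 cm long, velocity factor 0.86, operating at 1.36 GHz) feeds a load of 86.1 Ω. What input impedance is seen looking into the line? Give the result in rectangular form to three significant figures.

λ = v/f = 0.86·c / 1.36 GHz = 0.19 m
βl = 2π·l/λ = 2π × 0.453 = 163°
tan(βl) = tan(163°) = -0.306
Z_in = Z_0·(Z_L + jZ_0·tanβl)/(Z_0 + jZ_L·tanβl)
     = 50·(86.1 − j15.3)/(50 − j26.3)

Z_in ≈ 73.7 + j23.5 Ω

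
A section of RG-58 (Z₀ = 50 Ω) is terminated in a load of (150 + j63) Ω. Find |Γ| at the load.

|Γ| ≈ 0.564

Γ = (Z_L − Z_0)/(Z_L + Z_0) = (100 + j63)/(200 + j63)
|Γ| = 118/210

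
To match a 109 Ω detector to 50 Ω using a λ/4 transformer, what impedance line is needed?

Z_qwt = √(Z_0·R_L) = √(50 × 109) = √5450

Z_qwt ≈ 73.8 Ω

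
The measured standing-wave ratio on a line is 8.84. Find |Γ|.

|Γ| ≈ 0.797

|Γ| = (S − 1)/(S + 1) = (8.84 − 1)/(8.84 + 1) = 7.84/9.84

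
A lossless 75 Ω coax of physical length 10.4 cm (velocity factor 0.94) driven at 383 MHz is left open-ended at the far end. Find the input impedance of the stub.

λ = v/f = 0.94·c / 383 MHz = 0.736 m
βl = 2π·l/λ = 2π × 0.141 = 50.8°
tan(βl) = 1.23
For an open-ended stub, Z_in = −jZ_0·cot(βl) = −jZ_0/tan(βl)

Z_in ≈ −j61.1 Ω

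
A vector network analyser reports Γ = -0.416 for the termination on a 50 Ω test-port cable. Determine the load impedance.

Z_L ≈ 20.6 Ω

Z_L = Z_0·(1 + Γ)/(1 − Γ) = 50·(0.584)/(1.42)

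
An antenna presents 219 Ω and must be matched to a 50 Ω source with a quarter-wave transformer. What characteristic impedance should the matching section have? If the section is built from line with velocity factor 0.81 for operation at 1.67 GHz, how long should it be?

Z_qwt ≈ 105 Ω; length ≈ 3.64 cm

Z_qwt = √(Z_0·R_L) = √(50 × 219) = √10950
λ = 0.81·c/f = 0.146 m, so l = λ/4 = 0.0364 m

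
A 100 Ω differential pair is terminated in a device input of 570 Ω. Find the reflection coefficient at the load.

Γ = 0.701

Γ = (Z_L − Z_0)/(Z_L + Z_0) = (570 − 100)/(570 + 100) = 470/670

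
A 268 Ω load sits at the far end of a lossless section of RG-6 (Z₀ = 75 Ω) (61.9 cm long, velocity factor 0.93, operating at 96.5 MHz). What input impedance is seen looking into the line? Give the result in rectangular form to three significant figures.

λ = v/f = 0.93·c / 96.5 MHz = 2.89 m
βl = 2π·l/λ = 2π × 0.214 = 77.1°
tan(βl) = tan(77.1°) = 4.36
Z_in = Z_0·(Z_L + jZ_0·tanβl)/(Z_0 + jZ_L·tanβl)
     = 75·(268 + j327)/(75 + j1170)

Z_in ≈ 22 − j15.8 Ω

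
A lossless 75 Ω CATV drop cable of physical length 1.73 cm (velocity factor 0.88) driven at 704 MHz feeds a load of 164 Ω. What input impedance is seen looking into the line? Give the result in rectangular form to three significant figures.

λ = v/f = 0.88·c / 704 MHz = 0.375 m
βl = 2π·l/λ = 2π × 0.0461 = 16.6°
tan(βl) = tan(16.6°) = 0.298
Z_in = Z_0·(Z_L + jZ_0·tanβl)/(Z_0 + jZ_L·tanβl)
     = 75·(164 + j22.4)/(75 + j48.9)

Z_in ≈ 125 − j59.3 Ω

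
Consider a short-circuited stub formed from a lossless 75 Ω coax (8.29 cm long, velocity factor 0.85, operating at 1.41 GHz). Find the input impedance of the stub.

λ = v/f = 0.85·c / 1.41 GHz = 0.181 m
βl = 2π·l/λ = 2π × 0.458 = 165°
tan(βl) = -0.268
For a short-circuited stub, Z_in = jZ_0·tan(βl)

Z_in ≈ −j20.1 Ω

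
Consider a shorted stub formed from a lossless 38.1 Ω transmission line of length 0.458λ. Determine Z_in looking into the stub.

βl = 2π × 0.458 = 165°
tan(βl) = -0.27
For a shorted stub, Z_in = jZ_0·tan(βl)

Z_in ≈ −j10.3 Ω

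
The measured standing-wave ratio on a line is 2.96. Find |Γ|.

|Γ| = (S − 1)/(S + 1) = (2.96 − 1)/(2.96 + 1) = 1.96/3.96

|Γ| ≈ 0.495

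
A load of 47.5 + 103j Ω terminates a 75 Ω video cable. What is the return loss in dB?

Γ = (-27.5 + j103)/(122.5 + j103), |Γ| = 0.666
RL = −20·log₁₀|Γ| = −20·log₁₀(0.666)

RL ≈ 3.53 dB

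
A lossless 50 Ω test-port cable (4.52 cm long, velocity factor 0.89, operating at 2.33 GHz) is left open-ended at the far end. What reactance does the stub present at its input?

X_in ≈ 64 Ω (inductive)

λ = v/f = 0.89·c / 2.33 GHz = 0.115 m
βl = 2π·l/λ = 2π × 0.394 = 142°
tan(βl) = -0.781
For an open-ended stub, Z_in = −jZ_0·cot(βl) = −jZ_0/tan(βl)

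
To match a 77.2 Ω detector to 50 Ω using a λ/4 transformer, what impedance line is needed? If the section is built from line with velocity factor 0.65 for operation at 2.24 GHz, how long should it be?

Z_qwt ≈ 62.1 Ω; length ≈ 2.18 cm

Z_qwt = √(Z_0·R_L) = √(50 × 77.2) = √3860
λ = 0.65·c/f = 0.0871 m, so l = λ/4 = 0.0218 m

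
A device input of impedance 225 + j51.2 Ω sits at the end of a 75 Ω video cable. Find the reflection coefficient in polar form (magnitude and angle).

Γ ≈ 0.521 ∠ 9.16°

Γ = (Z_L − Z_0)/(Z_L + Z_0) = (150 + j51.2)/(300 + j51.2)
|Γ| = 158/304 = 0.521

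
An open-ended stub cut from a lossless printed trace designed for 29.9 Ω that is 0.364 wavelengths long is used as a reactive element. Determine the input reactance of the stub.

X_in ≈ 26 Ω (inductive)

βl = 2π × 0.364 = 131°
tan(βl) = -1.15
For an open-ended stub, Z_in = −jZ_0·cot(βl) = −jZ_0/tan(βl)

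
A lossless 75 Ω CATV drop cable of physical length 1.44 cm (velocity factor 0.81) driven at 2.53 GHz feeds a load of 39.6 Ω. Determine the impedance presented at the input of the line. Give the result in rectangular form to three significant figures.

Z_in ≈ 75 + j48.7 Ω

λ = v/f = 0.81·c / 2.53 GHz = 0.096 m
βl = 2π·l/λ = 2π × 0.15 = 54°
tan(βl) = tan(54°) = 1.38
Z_in = Z_0·(Z_L + jZ_0·tanβl)/(Z_0 + jZ_L·tanβl)
     = 75·(39.6 + j103)/(75 + j54.5)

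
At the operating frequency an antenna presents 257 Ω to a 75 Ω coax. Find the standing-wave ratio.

VSWR ≈ 3.43

For a purely resistive load, VSWR = R_L/Z_0 or Z_0/R_L (whichever > 1) = 257/75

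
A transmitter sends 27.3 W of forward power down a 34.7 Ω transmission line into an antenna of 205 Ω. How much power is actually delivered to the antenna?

P_delivered ≈ 13.5 W

Γ = (205 − 34.7)/(205 + 34.7) = 0.71
|Γ|² = 0.505
P_refl = |Γ|²·P_inc = 13.8 W, P_del = (1 − |Γ|²)·P_inc = 13.5 W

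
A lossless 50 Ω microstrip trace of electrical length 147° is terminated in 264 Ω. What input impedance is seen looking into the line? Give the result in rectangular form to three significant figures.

tan(βl) = tan(147°) = -0.649
Z_in = Z_0·(Z_L + jZ_0·tanβl)/(Z_0 + jZ_L·tanβl)
     = 50·(264 − j32.5)/(50 − j171)

Z_in ≈ 29.4 + j68.4 Ω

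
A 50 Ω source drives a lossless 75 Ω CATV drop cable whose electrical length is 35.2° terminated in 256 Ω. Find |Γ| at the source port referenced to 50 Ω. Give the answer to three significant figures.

|Γ| ≈ 0.616

tan(βl) = 0.705
Z_in = Z_0·(Z_L + jZ_0·tanβl)/(Z_0 + jZ_L·tanβl) = 56.4 − j82.9 Ω
Γ_s = (Z_in − Z_s)/(Z_in + Z_s) = (6.4 − j82.9)/(106 − j82.9), |Γ_s| = 0.616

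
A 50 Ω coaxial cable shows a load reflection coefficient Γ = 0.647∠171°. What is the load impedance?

Z_L = Z_0·(1 + Γ)/(1 − Γ) = 50·(0.361 + j0.101)/(1.64 − j0.101)

Z_L ≈ 10.8 + j3.75 Ω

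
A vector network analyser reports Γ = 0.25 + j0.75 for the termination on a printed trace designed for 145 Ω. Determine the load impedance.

Z_L = Z_0·(1 + Γ)/(1 − Γ) = 145·(1.25 + j0.75)/(0.75 − j0.75)

Z_L ≈ 48.3 + j193 Ω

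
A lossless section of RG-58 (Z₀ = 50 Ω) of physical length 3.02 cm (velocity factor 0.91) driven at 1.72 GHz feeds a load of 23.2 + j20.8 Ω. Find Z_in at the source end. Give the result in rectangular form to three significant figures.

λ = v/f = 0.91·c / 1.72 GHz = 0.159 m
βl = 2π·l/λ = 2π × 0.19 = 68.5°
tan(βl) = tan(68.5°) = 2.54
Z_in = Z_0·(Z_L + jZ_0·tanβl)/(Z_0 + jZ_L·tanβl)
     = 50·(23.2 + j148)/(-2.8 + j58.9)

Z_in ≈ 124 − j25.6 Ω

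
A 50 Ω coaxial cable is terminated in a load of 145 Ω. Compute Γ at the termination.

Γ = (Z_L − Z_0)/(Z_L + Z_0) = (145 − 50)/(145 + 50) = 95/195

Γ = 0.487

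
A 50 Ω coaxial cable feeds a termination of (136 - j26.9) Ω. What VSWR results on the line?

Γ = (Z_L − Z_0)/(Z_L + Z_0) = (86 − j26.9)/(186 − j26.9)
|Γ| = 90.1/188 = 0.479
VSWR = (1 + |Γ|)/(1 − |Γ|) = 1.48/0.521

VSWR ≈ 2.84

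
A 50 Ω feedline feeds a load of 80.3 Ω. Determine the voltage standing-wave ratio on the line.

VSWR ≈ 1.61

For a purely resistive load, VSWR = R_L/Z_0 or Z_0/R_L (whichever > 1) = 80.3/50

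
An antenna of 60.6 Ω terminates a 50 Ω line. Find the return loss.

Γ = (60.6 − 50)/(60.6 + 50) = 0.0958
RL = −20·log₁₀|Γ| = −20·log₁₀(0.0958)

RL ≈ 20.4 dB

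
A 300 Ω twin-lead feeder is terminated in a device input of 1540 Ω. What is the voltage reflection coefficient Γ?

Γ = 0.674

Γ = (Z_L − Z_0)/(Z_L + Z_0) = (1540 − 300)/(1540 + 300) = 1240/1840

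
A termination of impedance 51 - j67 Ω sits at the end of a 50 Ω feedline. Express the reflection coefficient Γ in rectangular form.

Γ = (Z_L − Z_0)/(Z_L + Z_0) = (1 − j67)/(101 − j67)

Γ ≈ 0.312 − j0.456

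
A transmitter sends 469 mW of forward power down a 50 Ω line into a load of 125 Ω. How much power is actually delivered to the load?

P_delivered ≈ 383 mW

Γ = (125 − 50)/(125 + 50) = 0.429
|Γ|² = 0.184
P_refl = |Γ|²·P_inc = 86.1 mW, P_del = (1 − |Γ|²)·P_inc = 383 mW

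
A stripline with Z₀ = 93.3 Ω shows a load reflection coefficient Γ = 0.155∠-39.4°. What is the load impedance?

Z_L ≈ 116 − j23.4 Ω

Z_L = Z_0·(1 + Γ)/(1 − Γ) = 93.3·(1.12 − j0.0984)/(0.88 + j0.0984)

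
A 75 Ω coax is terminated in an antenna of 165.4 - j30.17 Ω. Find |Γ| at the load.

Γ = (Z_L − Z_0)/(Z_L + Z_0) = (90.4 − j30.17)/(240.4 − j30.17)
|Γ| = 95.3/242

|Γ| ≈ 0.393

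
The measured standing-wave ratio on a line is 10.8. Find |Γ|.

|Γ| = (S − 1)/(S + 1) = (10.8 − 1)/(10.8 + 1) = 9.8/11.8

|Γ| ≈ 0.831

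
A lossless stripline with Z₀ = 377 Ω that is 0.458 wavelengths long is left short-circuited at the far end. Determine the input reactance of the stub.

βl = 2π × 0.458 = 165°
tan(βl) = -0.27
For a short-circuited stub, Z_in = jZ_0·tan(βl)

X_in ≈ -102 Ω (capacitive)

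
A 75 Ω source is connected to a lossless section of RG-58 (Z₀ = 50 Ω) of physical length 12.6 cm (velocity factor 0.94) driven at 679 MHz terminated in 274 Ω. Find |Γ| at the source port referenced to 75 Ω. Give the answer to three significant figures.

λ = v/f = 0.94·c / 679 MHz = 0.415 m
βl = 2π·l/λ = 2π × 0.303 = 109°
tan(βl) = -2.87
Z_in = Z_0·(Z_L + jZ_0·tanβl)/(Z_0 + jZ_L·tanβl) = 10.2 + j16.8 Ω
Γ_s = (Z_in − Z_s)/(Z_in + Z_s) = (-64.8 + j16.8)/(85.2 + j16.8), |Γ_s| = 0.771

|Γ| ≈ 0.771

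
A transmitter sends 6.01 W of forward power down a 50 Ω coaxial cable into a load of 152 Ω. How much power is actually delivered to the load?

P_delivered ≈ 4.48 W

Γ = (152 − 50)/(152 + 50) = 0.505
|Γ|² = 0.255
P_refl = |Γ|²·P_inc = 1.53 W, P_del = (1 − |Γ|²)·P_inc = 4.48 W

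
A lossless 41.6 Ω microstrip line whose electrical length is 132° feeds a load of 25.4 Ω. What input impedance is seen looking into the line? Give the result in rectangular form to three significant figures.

Z_in ≈ 38.9 − j19.8 Ω

tan(βl) = tan(132°) = -1.11
Z_in = Z_0·(Z_L + jZ_0·tanβl)/(Z_0 + jZ_L·tanβl)
     = 41.6·(25.4 − j46.2)/(41.6 − j28.2)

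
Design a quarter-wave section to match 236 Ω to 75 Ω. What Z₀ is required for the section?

Z_qwt = √(Z_0·R_L) = √(75 × 236) = √17700

Z_qwt ≈ 133 Ω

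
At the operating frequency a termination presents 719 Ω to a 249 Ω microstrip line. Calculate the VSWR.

Γ = (719 − 249)/(719 + 249) = 0.486
VSWR = (1 + 0.486)/(1 − 0.486)

VSWR ≈ 2.89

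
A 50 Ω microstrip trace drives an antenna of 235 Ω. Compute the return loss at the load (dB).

Γ = (235 − 50)/(235 + 50) = 0.649
RL = −20·log₁₀|Γ| = −20·log₁₀(0.649)

RL ≈ 3.75 dB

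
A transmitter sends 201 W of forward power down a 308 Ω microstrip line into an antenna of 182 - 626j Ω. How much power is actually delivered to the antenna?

P_delivered ≈ 71.3 W

|Γ| = |(-126 − j626)/(490 − j626)| = 0.803
|Γ|² = 0.645
P_refl = |Γ|²·P_inc = 130 W, P_del = (1 − |Γ|²)·P_inc = 71.3 W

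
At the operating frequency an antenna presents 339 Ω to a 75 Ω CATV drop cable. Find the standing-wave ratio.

Γ = (339 − 75)/(339 + 75) = 0.638
VSWR = (1 + 0.638)/(1 − 0.638)

VSWR ≈ 4.52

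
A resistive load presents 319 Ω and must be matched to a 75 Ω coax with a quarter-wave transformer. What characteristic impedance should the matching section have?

Z_qwt = √(Z_0·R_L) = √(75 × 319) = √23920

Z_qwt ≈ 155 Ω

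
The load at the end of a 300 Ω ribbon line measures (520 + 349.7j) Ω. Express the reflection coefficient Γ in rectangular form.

Γ ≈ 0.381 + j0.264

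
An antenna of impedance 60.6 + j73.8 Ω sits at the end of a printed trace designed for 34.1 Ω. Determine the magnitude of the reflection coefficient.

|Γ| ≈ 0.653

Γ = (Z_L − Z_0)/(Z_L + Z_0) = (26.5 + j73.8)/(94.7 + j73.8)
|Γ| = 78.4/120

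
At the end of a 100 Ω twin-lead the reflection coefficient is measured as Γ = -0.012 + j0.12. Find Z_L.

Z_L ≈ 94.9 + j23.1 Ω

Z_L = Z_0·(1 + Γ)/(1 − Γ) = 100·(0.988 + j0.12)/(1.01 − j0.12)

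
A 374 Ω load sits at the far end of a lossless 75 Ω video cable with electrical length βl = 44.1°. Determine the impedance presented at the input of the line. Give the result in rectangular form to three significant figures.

tan(βl) = tan(44.1°) = 0.969
Z_in = Z_0·(Z_L + jZ_0·tanβl)/(Z_0 + jZ_L·tanβl)
     = 75·(374 + j72.7)/(75 + j362)

Z_in ≈ 29.8 − j71.2 Ω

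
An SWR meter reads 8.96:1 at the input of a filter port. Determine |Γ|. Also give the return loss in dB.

|Γ| ≈ 0.799; return loss ≈ 1.95 dB

|Γ| = (S − 1)/(S + 1) = (8.96 − 1)/(8.96 + 1) = 7.96/9.96
RL = −20·log₁₀|Γ| = −20·log₁₀(0.799)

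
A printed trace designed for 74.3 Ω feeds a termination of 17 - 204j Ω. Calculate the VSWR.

VSWR ≈ 37.5

Γ = (Z_L − Z_0)/(Z_L + Z_0) = (-57.3 − j204)/(91.3 − j204)
|Γ| = 212/223 = 0.948
VSWR = (1 + |Γ|)/(1 − |Γ|) = 1.95/0.0519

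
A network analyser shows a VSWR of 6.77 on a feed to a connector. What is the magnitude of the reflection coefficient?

|Γ| ≈ 0.743

|Γ| = (S − 1)/(S + 1) = (6.77 − 1)/(6.77 + 1) = 5.77/7.77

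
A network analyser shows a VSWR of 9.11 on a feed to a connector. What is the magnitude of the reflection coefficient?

|Γ| ≈ 0.802

|Γ| = (S − 1)/(S + 1) = (9.11 − 1)/(9.11 + 1) = 8.11/10.1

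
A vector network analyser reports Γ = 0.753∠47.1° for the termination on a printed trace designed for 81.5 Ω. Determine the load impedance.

Z_L = Z_0·(1 + Γ)/(1 − Γ) = 81.5·(1.51 + j0.552)/(0.487 − j0.552)

Z_L ≈ 65.1 + j166 Ω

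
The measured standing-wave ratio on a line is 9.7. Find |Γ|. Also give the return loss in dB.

|Γ| = (S − 1)/(S + 1) = (9.7 − 1)/(9.7 + 1) = 8.7/10.7
RL = −20·log₁₀|Γ| = −20·log₁₀(0.813)

|Γ| ≈ 0.813; return loss ≈ 1.8 dB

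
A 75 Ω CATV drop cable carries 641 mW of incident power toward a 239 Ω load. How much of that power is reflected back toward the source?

P_reflected ≈ 175 mW

Γ = (239 − 75)/(239 + 75) = 0.522
|Γ|² = 0.273
P_refl = |Γ|²·P_inc = 175 mW, P_del = (1 − |Γ|²)·P_inc = 466 mW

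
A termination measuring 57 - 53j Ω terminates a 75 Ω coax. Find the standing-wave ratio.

VSWR ≈ 2.3

Γ = (Z_L − Z_0)/(Z_L + Z_0) = (-18 − j53)/(132 − j53)
|Γ| = 56/142 = 0.394
VSWR = (1 + |Γ|)/(1 − |Γ|) = 1.39/0.606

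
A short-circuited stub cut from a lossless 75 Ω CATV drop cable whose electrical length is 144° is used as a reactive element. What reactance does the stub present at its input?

tan(βl) = -0.727
For a short-circuited stub, Z_in = jZ_0·tan(βl)

X_in ≈ -54.5 Ω (capacitive)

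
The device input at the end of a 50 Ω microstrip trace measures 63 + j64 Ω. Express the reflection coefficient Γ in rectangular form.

Γ = (Z_L − Z_0)/(Z_L + Z_0) = (13 + j64)/(113 + j64)

Γ ≈ 0.33 + j0.379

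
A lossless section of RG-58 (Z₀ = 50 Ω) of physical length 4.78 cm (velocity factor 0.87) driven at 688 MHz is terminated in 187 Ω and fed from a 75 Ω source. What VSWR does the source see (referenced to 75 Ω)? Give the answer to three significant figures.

VSWR ≈ 4.12

λ = v/f = 0.87·c / 688 MHz = 0.379 m
βl = 2π·l/λ = 2π × 0.126 = 45.4°
tan(βl) = 1.01
Z_in = Z_0·(Z_L + jZ_0·tanβl)/(Z_0 + jZ_L·tanβl) = 24.7 − j42.9 Ω
Γ_s = (Z_in − Z_s)/(Z_in + Z_s) = (-50.3 − j42.9)/(99.7 − j42.9), |Γ_s| = 0.609
VSWR = (1 + |Γ_s|)/(1 − |Γ_s|)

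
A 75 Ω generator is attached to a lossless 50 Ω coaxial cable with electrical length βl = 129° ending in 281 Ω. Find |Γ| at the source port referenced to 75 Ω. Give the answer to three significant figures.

tan(βl) = -1.23
Z_in = Z_0·(Z_L + jZ_0·tanβl)/(Z_0 + jZ_L·tanβl) = 14.4 + j38.4 Ω
Γ_s = (Z_in − Z_s)/(Z_in + Z_s) = (-60.6 + j38.4)/(89.4 + j38.4), |Γ_s| = 0.737

|Γ| ≈ 0.737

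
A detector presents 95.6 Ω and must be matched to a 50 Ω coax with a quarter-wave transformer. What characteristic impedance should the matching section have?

Z_qwt = √(Z_0·R_L) = √(50 × 95.6) = √4780

Z_qwt ≈ 69.1 Ω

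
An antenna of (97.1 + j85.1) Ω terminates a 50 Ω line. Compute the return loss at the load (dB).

Γ = (47.1 + j85.1)/(147.1 + j85.1), |Γ| = 0.572
RL = −20·log₁₀|Γ| = −20·log₁₀(0.572)

RL ≈ 4.85 dB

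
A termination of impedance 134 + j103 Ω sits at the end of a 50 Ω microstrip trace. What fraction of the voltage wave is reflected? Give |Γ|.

Γ = (Z_L − Z_0)/(Z_L + Z_0) = (84 + j103)/(184 + j103)
|Γ| = 133/211

|Γ| ≈ 0.63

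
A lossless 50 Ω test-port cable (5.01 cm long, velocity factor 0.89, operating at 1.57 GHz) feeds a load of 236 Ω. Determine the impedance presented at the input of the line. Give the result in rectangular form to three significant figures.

Z_in ≈ 11.4 + j13.7 Ω

λ = v/f = 0.89·c / 1.57 GHz = 0.17 m
βl = 2π·l/λ = 2π × 0.295 = 106°
tan(βl) = tan(106°) = -3.47
Z_in = Z_0·(Z_L + jZ_0·tanβl)/(Z_0 + jZ_L·tanβl)
     = 50·(236 − j174)/(50 − j820)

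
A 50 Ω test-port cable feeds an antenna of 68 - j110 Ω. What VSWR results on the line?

VSWR ≈ 5.47

Γ = (Z_L − Z_0)/(Z_L + Z_0) = (18 − j110)/(118 − j110)
|Γ| = 111/161 = 0.691
VSWR = (1 + |Γ|)/(1 − |Γ|) = 1.69/0.309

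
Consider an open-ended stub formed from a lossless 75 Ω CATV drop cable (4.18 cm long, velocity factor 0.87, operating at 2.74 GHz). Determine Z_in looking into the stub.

Z_in ≈ +j185 Ω

λ = v/f = 0.87·c / 2.74 GHz = 0.0953 m
βl = 2π·l/λ = 2π × 0.439 = 158°
tan(βl) = -0.405
For an open-ended stub, Z_in = −jZ_0·cot(βl) = −jZ_0/tan(βl)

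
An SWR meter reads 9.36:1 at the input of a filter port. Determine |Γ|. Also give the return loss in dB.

|Γ| ≈ 0.807; return loss ≈ 1.86 dB

|Γ| = (S − 1)/(S + 1) = (9.36 − 1)/(9.36 + 1) = 8.36/10.4
RL = −20·log₁₀|Γ| = −20·log₁₀(0.807)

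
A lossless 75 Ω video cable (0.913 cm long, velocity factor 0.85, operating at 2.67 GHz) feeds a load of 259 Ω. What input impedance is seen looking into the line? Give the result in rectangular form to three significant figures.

Z_in ≈ 57.7 − j85.1 Ω

λ = v/f = 0.85·c / 2.67 GHz = 0.0955 m
βl = 2π·l/λ = 2π × 0.0956 = 34.4°
tan(βl) = tan(34.4°) = 0.685
Z_in = Z_0·(Z_L + jZ_0·tanβl)/(Z_0 + jZ_L·tanβl)
     = 75·(259 + j51.4)/(75 + j177)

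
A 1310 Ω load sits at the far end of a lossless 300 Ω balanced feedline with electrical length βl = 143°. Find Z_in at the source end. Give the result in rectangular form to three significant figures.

Z_in ≈ 174 + j345 Ω

tan(βl) = tan(143°) = -0.754
Z_in = Z_0·(Z_L + jZ_0·tanβl)/(Z_0 + jZ_L·tanβl)
     = 300·(1310 − j226)/(300 − j987)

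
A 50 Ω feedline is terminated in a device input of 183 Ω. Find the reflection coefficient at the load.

Γ = 0.571

Γ = (Z_L − Z_0)/(Z_L + Z_0) = (183 − 50)/(183 + 50) = 133/233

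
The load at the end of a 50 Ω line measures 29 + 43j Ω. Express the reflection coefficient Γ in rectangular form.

Γ ≈ 0.0235 + j0.532

Γ = (Z_L − Z_0)/(Z_L + Z_0) = (-21 + j43)/(79 + j43)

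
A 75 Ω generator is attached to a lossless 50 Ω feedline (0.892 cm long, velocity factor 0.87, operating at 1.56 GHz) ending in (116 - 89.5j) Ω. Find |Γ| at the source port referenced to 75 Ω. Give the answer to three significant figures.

λ = v/f = 0.87·c / 1.56 GHz = 0.167 m
βl = 2π·l/λ = 2π × 0.0533 = 19.2°
tan(βl) = 0.348
Z_in = Z_0·(Z_L + jZ_0·tanβl)/(Z_0 + jZ_L·tanβl) = 39.6 − j64.1 Ω
Γ_s = (Z_in − Z_s)/(Z_in + Z_s) = (-35.4 − j64.1)/(115 − j64.1), |Γ_s| = 0.558

|Γ| ≈ 0.558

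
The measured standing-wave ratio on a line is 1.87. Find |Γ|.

|Γ| = (S − 1)/(S + 1) = (1.87 − 1)/(1.87 + 1) = 0.87/2.87

|Γ| ≈ 0.303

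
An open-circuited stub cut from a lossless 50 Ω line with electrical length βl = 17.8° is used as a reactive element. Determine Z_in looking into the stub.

Z_in ≈ −j156 Ω

tan(βl) = 0.321
For an open-circuited stub, Z_in = −jZ_0·cot(βl) = −jZ_0/tan(βl)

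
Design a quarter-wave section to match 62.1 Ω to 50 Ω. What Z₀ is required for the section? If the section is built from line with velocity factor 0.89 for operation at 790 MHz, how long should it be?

Z_qwt ≈ 55.7 Ω; length ≈ 8.45 cm

Z_qwt = √(Z_0·R_L) = √(50 × 62.1) = √3105
λ = 0.89·c/f = 0.338 m, so l = λ/4 = 0.0845 m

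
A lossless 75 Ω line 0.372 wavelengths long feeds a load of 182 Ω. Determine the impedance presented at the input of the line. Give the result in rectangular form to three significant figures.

βl = 2π × 0.372 = 134°
tan(βl) = tan(134°) = -1.04
Z_in = Z_0·(Z_L + jZ_0·tanβl)/(Z_0 + jZ_L·tanβl)
     = 75·(182 − j77.9)/(75 − j189)

Z_in ≈ 51.5 + j51.8 Ω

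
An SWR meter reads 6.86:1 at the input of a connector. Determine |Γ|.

|Γ| = (S − 1)/(S + 1) = (6.86 − 1)/(6.86 + 1) = 5.86/7.86

|Γ| ≈ 0.746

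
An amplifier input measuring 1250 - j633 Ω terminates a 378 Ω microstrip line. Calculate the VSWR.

Γ = (Z_L − Z_0)/(Z_L + Z_0) = (872 − j633)/(1628 − j633)
|Γ| = 1080/1750 = 0.617
VSWR = (1 + |Γ|)/(1 − |Γ|) = 1.62/0.383

VSWR ≈ 4.22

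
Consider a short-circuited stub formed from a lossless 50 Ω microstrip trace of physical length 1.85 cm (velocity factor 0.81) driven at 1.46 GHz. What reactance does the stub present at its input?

λ = v/f = 0.81·c / 1.46 GHz = 0.166 m
βl = 2π·l/λ = 2π × 0.111 = 40°
tan(βl) = 0.84
For a short-circuited stub, Z_in = jZ_0·tan(βl)

X_in ≈ 42 Ω (inductive)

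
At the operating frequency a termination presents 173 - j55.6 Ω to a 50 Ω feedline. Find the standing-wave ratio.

VSWR ≈ 3.85

Γ = (Z_L − Z_0)/(Z_L + Z_0) = (123 − j55.6)/(223 − j55.6)
|Γ| = 135/230 = 0.587
VSWR = (1 + |Γ|)/(1 − |Γ|) = 1.59/0.413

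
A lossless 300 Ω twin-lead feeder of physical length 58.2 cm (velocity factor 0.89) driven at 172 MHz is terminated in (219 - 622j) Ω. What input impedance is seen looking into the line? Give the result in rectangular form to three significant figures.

λ = v/f = 0.89·c / 172 MHz = 1.55 m
βl = 2π·l/λ = 2π × 0.375 = 135°
tan(βl) = tan(135°) = -1
Z_in = Z_0·(Z_L + jZ_0·tanβl)/(Z_0 + jZ_L·tanβl)
     = 300·(219 − j922)/(-323 − j219)

Z_in ≈ 259 + j681 Ω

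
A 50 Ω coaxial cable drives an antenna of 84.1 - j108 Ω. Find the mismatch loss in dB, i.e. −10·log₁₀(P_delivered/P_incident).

mismatch loss ≈ 2.46 dB

Γ = (34.1 − j108)/(134.1 − j108), |Γ| = 0.658
|Γ|² = 0.433, so P_del/P_inc = 1 − |Γ|² = 0.567
ML = −10·log₁₀(1 − |Γ|²)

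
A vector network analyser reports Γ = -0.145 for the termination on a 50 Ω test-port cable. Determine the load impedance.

Z_L = Z_0·(1 + Γ)/(1 − Γ) = 50·(0.855)/(1.15)

Z_L ≈ 37.3 Ω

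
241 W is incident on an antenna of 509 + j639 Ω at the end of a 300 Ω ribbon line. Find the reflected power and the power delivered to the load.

P_reflected ≈ 102 W; P_delivered ≈ 139 W

|Γ| = |(209 + j639)/(809 + j639)| = 0.652
|Γ|² = 0.425
P_refl = |Γ|²·P_inc = 102 W, P_del = (1 − |Γ|²)·P_inc = 139 W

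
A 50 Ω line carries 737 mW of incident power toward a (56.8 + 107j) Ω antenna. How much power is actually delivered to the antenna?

P_delivered ≈ 366 mW

|Γ| = |(6.8 + j107)/(106.8 + j107)| = 0.709
|Γ|² = 0.503
P_refl = |Γ|²·P_inc = 371 mW, P_del = (1 − |Γ|²)·P_inc = 366 mW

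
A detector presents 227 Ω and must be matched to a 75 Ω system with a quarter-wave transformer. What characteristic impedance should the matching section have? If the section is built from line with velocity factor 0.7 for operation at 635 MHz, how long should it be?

Z_qwt = √(Z_0·R_L) = √(75 × 227) = √17020
λ = 0.7·c/f = 0.331 m, so l = λ/4 = 0.0827 m

Z_qwt ≈ 130 Ω; length ≈ 8.27 cm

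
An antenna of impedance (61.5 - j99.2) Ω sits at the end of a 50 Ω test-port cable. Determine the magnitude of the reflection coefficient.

|Γ| ≈ 0.669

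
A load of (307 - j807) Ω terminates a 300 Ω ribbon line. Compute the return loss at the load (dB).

Γ = (7 − j807)/(607 − j807), |Γ| = 0.799
RL = −20·log₁₀|Γ| = −20·log₁₀(0.799)

RL ≈ 1.95 dB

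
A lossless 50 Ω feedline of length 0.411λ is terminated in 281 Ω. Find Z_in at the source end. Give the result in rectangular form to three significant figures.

Z_in ≈ 29.2 + j71.6 Ω

βl = 2π × 0.411 = 148°
tan(βl) = tan(148°) = -0.626
Z_in = Z_0·(Z_L + jZ_0·tanβl)/(Z_0 + jZ_L·tanβl)
     = 50·(281 − j31.3)/(50 − j176)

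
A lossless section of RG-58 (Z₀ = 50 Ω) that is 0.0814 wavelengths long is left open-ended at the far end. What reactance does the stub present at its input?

βl = 2π × 0.0814 = 29.3°
tan(βl) = 0.561
For an open-ended stub, Z_in = −jZ_0·cot(βl) = −jZ_0/tan(βl)

X_in ≈ -89.1 Ω (capacitive)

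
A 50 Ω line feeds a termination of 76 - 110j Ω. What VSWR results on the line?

Γ = (Z_L − Z_0)/(Z_L + Z_0) = (26 − j110)/(126 − j110)
|Γ| = 113/167 = 0.676
VSWR = (1 + |Γ|)/(1 − |Γ|) = 1.68/0.324

VSWR ≈ 5.17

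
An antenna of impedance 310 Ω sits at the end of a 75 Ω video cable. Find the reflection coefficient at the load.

Γ = 0.61

Γ = (Z_L − Z_0)/(Z_L + Z_0) = (310 − 75)/(310 + 75) = 235/385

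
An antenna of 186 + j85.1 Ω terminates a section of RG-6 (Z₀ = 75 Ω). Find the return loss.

RL ≈ 5.86 dB

Γ = (111 + j85.1)/(261 + j85.1), |Γ| = 0.509
RL = −20·log₁₀|Γ| = −20·log₁₀(0.509)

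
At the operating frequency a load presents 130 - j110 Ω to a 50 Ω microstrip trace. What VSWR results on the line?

Γ = (Z_L − Z_0)/(Z_L + Z_0) = (80 − j110)/(180 − j110)
|Γ| = 136/211 = 0.645
VSWR = (1 + |Γ|)/(1 − |Γ|) = 1.64/0.355

VSWR ≈ 4.63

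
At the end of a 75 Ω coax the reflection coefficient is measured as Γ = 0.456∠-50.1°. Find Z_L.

Z_L = Z_0·(1 + Γ)/(1 − Γ) = 75·(1.29 − j0.35)/(0.707 + j0.35)

Z_L ≈ 95.4 − j84.2 Ω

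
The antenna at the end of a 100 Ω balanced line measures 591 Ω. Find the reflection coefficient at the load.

Γ = (Z_L − Z_0)/(Z_L + Z_0) = (591 − 100)/(591 + 100) = 491/691

Γ = 0.711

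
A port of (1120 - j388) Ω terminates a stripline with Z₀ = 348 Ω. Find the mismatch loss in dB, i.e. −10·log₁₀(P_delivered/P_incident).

mismatch loss ≈ 1.7 dB

Γ = (772 − j388)/(1468 − j388), |Γ| = 0.569
|Γ|² = 0.324, so P_del/P_inc = 1 − |Γ|² = 0.676
ML = −10·log₁₀(1 − |Γ|²)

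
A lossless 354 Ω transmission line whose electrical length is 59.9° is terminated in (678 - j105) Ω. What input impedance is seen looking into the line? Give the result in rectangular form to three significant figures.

tan(βl) = tan(59.9°) = 1.73
Z_in = Z_0·(Z_L + jZ_0·tanβl)/(Z_0 + jZ_L·tanβl)
     = 354·(678 + j506)/(535 + j1170)

Z_in ≈ 204 − j112 Ω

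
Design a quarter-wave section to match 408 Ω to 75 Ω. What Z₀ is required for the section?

Z_qwt ≈ 175 Ω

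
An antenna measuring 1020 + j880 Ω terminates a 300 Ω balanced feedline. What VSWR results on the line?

Γ = (Z_L − Z_0)/(Z_L + Z_0) = (720 + j880)/(1320 + j880)
|Γ| = 1140/1590 = 0.717
VSWR = (1 + |Γ|)/(1 − |Γ|) = 1.72/0.283

VSWR ≈ 6.06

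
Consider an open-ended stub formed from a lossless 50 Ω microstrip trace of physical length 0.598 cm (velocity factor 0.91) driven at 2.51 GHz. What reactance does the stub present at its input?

X_in ≈ -139 Ω (capacitive)

λ = v/f = 0.91·c / 2.51 GHz = 0.109 m
βl = 2π·l/λ = 2π × 0.055 = 19.8°
tan(βl) = 0.36
For an open-ended stub, Z_in = −jZ_0·cot(βl) = −jZ_0/tan(βl)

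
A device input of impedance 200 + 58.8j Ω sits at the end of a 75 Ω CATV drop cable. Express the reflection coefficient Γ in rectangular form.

Γ ≈ 0.478 + j0.112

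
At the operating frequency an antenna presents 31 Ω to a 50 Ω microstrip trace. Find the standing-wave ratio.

VSWR ≈ 1.61

Γ = (31 − 50)/(31 + 50) = -0.235
VSWR = (1 + 0.235)/(1 − 0.235)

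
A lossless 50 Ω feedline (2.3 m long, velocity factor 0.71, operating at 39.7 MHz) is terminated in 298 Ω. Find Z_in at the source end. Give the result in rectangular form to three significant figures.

Z_in ≈ 39.8 + j90.1 Ω

λ = v/f = 0.71·c / 39.7 MHz = 5.37 m
βl = 2π·l/λ = 2π × 0.429 = 154°
tan(βl) = tan(154°) = -0.481
Z_in = Z_0·(Z_L + jZ_0·tanβl)/(Z_0 + jZ_L·tanβl)
     = 50·(298 − j24)/(50 − j143)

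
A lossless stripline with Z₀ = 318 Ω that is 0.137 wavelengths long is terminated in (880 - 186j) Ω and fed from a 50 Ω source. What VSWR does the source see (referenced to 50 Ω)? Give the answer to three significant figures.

βl = 2π × 0.137 = 49.3°
tan(βl) = 1.16
Z_in = Z_0·(Z_L + jZ_0·tanβl)/(Z_0 + jZ_L·tanβl) = 157 − j191 Ω
Γ_s = (Z_in − Z_s)/(Z_in + Z_s) = (107 − j191)/(207 − j191), |Γ_s| = 0.778
VSWR = (1 + |Γ_s|)/(1 − |Γ_s|)

VSWR ≈ 8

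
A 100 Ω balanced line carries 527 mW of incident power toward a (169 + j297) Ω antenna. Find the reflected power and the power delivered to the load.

|Γ| = |(69 + j297)/(269 + j297)| = 0.761
|Γ|² = 0.579
P_refl = |Γ|²·P_inc = 305 mW, P_del = (1 − |Γ|²)·P_inc = 222 mW

P_reflected ≈ 305 mW; P_delivered ≈ 222 mW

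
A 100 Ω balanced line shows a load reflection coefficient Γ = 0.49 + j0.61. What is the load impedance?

Z_L = Z_0·(1 + Γ)/(1 − Γ) = 100·(1.49 + j0.61)/(0.51 − j0.61)

Z_L ≈ 61.3 + j193 Ω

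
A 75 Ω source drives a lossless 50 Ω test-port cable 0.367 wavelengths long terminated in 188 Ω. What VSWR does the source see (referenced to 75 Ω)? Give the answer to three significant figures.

βl = 2π × 0.367 = 132°
tan(βl) = -1.11
Z_in = Z_0·(Z_L + jZ_0·tanβl)/(Z_0 + jZ_L·tanβl) = 22.8 + j39.7 Ω
Γ_s = (Z_in − Z_s)/(Z_in + Z_s) = (-52.2 + j39.7)/(97.8 + j39.7), |Γ_s| = 0.621
VSWR = (1 + |Γ_s|)/(1 − |Γ_s|)

VSWR ≈ 4.27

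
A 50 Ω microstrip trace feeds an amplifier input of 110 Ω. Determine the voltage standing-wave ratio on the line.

Γ = (110 − 50)/(110 + 50) = 0.375
VSWR = (1 + 0.375)/(1 − 0.375)

VSWR ≈ 2.2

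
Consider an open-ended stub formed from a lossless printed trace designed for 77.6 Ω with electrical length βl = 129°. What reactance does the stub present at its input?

X_in ≈ 62.8 Ω (inductive)

tan(βl) = -1.23
For an open-ended stub, Z_in = −jZ_0·cot(βl) = −jZ_0/tan(βl)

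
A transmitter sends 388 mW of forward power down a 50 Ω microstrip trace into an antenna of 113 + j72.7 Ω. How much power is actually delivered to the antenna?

P_delivered ≈ 275 mW

|Γ| = |(63 + j72.7)/(163 + j72.7)| = 0.539
|Γ|² = 0.291
P_refl = |Γ|²·P_inc = 113 mW, P_del = (1 − |Γ|²)·P_inc = 275 mW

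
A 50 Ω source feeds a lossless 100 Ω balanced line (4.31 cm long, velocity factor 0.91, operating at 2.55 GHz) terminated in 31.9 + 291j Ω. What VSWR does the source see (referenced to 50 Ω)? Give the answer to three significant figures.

λ = v/f = 0.91·c / 2.55 GHz = 0.107 m
βl = 2π·l/λ = 2π × 0.403 = 145°
tan(βl) = -0.702
Z_in = Z_0·(Z_L + jZ_0·tanβl)/(Z_0 + jZ_L·tanβl) = 5.12 + j72.9 Ω
Γ_s = (Z_in − Z_s)/(Z_in + Z_s) = (-44.9 + j72.9)/(55.1 + j72.9), |Γ_s| = 0.937
VSWR = (1 + |Γ_s|)/(1 − |Γ_s|)

VSWR ≈ 30.6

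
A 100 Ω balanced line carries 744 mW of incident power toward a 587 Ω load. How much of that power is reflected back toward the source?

P_reflected ≈ 374 mW

Γ = (587 − 100)/(587 + 100) = 0.709
|Γ|² = 0.503
P_refl = |Γ|²·P_inc = 374 mW, P_del = (1 − |Γ|²)·P_inc = 370 mW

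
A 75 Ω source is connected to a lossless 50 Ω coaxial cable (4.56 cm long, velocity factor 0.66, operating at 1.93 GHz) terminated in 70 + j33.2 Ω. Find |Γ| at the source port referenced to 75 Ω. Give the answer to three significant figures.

|Γ| ≈ 0.352

λ = v/f = 0.66·c / 1.93 GHz = 0.103 m
βl = 2π·l/λ = 2π × 0.444 = 160°
tan(βl) = -0.364
Z_in = Z_0·(Z_L + jZ_0·tanβl)/(Z_0 + jZ_L·tanβl) = 44 + j30.1 Ω
Γ_s = (Z_in − Z_s)/(Z_in + Z_s) = (-31 + j30.1)/(119 + j30.1), |Γ_s| = 0.352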